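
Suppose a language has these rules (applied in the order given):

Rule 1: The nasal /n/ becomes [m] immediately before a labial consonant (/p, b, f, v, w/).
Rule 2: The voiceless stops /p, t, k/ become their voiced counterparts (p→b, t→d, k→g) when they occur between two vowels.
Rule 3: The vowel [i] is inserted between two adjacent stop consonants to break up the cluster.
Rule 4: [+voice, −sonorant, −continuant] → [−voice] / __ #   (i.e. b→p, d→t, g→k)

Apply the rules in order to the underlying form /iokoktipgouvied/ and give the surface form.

iogokitipigouviet

Rule 1 (nasal place assimilation): no segment meets the environment; /iokoktipgouvied/ is unchanged.
Rule 2 (intervocalic voicing): /k/ is a voiceless stop between vowels /o/ and /o/, so it voices to [g]. /iokoktipgouvied/ → iogoktipgouvied.
Rule 3 (stop-cluster i-epenthesis): /k/ and /t/ form a stop–stop cluster, so [i] is inserted between them. /p/ and /g/ form a stop–stop cluster, so [i] is inserted between them. /iogoktipgouvied/ → iogokitipigouvied.
Rule 4 (final devoicing): /d/ is a voiced stop in word-final position, so it devoices to [t]. /iogokitipigouvied/ → iogokitipigouviet.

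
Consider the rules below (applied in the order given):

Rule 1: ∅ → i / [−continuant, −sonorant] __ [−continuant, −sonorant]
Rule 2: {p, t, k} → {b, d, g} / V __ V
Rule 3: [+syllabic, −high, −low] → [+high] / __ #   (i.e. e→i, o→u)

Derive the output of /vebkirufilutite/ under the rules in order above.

vebigirufiludidi

Rule 1 (stop-cluster i-epenthesis): /b/ and /k/ form a stop–stop cluster, so [i] is inserted between them. /vebkirufilutite/ → vebikirufilutite.
Rule 2 (intervocalic voicing): /k/ is a voiceless stop between vowels /i/ and /i/, so it voices to [g]. /t/ is a voiceless stop between vowels /u/ and /i/, so it voices to [d]. /t/ is a voiceless stop between vowels /i/ and /e/, so it voices to [d]. /vebikirufilutite/ → vebigirufiludide.
Rule 3 (final vowel raising): /e/ is a mid vowel in word-final position, so it raises to [i]. /vebigirufiludide/ → vebigirufiludidi.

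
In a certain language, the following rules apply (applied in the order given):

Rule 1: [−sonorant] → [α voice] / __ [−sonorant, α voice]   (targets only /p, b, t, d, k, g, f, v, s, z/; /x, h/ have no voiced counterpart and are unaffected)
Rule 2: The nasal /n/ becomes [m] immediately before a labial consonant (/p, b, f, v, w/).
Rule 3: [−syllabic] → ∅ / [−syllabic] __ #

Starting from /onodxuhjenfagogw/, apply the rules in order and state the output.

onotxuhjemfagog

Rule 1 (regressive voicing assimilation): /d/ precedes the voiceless obstruent /x/, so it devoices to [t] by assimilation. /onodxuhjenfagogw/ → onotxuhjenfagogw.
Rule 2 (nasal place assimilation): /n/ precedes the labial consonant /f/, so it assimilates in place to [m]. /onotxuhjenfagogw/ → onotxuhjemfagogw.
Rule 3 (final cluster simplification): /w/ is the second consonant of a word-final cluster /gw/, so it deletes. /onotxuhjemfagogw/ → onotxuhjemfagog.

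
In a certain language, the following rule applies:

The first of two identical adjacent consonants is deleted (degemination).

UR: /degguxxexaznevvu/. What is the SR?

deguxexaznevu

/gg/ is a geminate; the first /g/ deletes.
/xx/ is a geminate; the first /x/ deletes.
/vv/ is a geminate; the first /v/ deletes.
Surface form: [deguxexaznevu].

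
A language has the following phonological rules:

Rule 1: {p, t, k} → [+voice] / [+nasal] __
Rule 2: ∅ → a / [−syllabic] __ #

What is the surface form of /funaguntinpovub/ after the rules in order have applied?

funagundinbovuba

Rule 1 (post-nasal voicing): /t/ is a voiceless stop immediately after the nasal /n/, so it voices to [d]. /p/ is a voiceless stop immediately after the nasal /n/, so it voices to [b]. /funaguntinpovub/ → funagundinbovub.
Rule 2 (final a-epenthesis): the form ends in the consonant /b/, so [a] is inserted word-finally. /funagundinbovub/ → funagundinbovuba.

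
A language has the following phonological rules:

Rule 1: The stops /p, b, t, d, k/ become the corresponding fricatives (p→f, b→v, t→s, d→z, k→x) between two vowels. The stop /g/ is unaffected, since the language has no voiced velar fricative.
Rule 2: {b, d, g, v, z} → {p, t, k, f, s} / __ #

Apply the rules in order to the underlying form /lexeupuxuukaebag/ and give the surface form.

Rule 1 (intervocalic spirantization): /p/ is a stop between vowels /u/ and /u/, so it spirantizes to the fricative [f]. /k/ is a stop between vowels /u/ and /a/, so it spirantizes to the fricative [x]. /b/ is a stop between vowels /e/ and /a/, so it spirantizes to the fricative [v]. /lexeupuxuukaebag/ → lexeufuxuuxaevag.
Rule 2 (final devoicing): /g/ is a voiced obstruent in word-final position, so it devoices to [k]. /lexeufuxuuxaevag/ → lexeufuxuuxaevak.

lexeufuxuuxaevak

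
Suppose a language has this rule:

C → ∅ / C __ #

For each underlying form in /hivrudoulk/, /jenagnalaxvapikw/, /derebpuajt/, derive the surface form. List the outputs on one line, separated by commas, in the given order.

/hivrudoulk/: /k/ is the second consonant of a word-final cluster /lk/, so it deletes. → [hivrudoul].
/jenagnalaxvapikw/: /w/ is the second consonant of a word-final cluster /kw/, so it deletes. → [jenagnalaxvapik].
/derebpuajt/: /t/ is the second consonant of a word-final cluster /jt/, so it deletes. → [derebpuaj].

hivrudoul, jenagnalaxvapik, derebpuaj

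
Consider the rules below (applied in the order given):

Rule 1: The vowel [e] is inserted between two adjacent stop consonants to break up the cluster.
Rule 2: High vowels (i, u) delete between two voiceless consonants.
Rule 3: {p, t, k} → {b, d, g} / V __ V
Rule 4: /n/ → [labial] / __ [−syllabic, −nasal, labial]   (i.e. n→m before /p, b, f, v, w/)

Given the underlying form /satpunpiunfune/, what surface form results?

Rule 1 (stop-cluster e-epenthesis): /t/ and /p/ form a stop–stop cluster, so [e] is inserted between them. /satpunpiunfune/ → satepunpiunfune.
Rule 2 (high vowel syncope): no segment meets the environment; /satepunpiunfune/ is unchanged.
Rule 3 (intervocalic voicing): /t/ is a voiceless stop between vowels /a/ and /e/, so it voices to [d]. /p/ is a voiceless stop between vowels /e/ and /u/, so it voices to [b]. /satepunpiunfune/ → sadebunpiunfune.
Rule 4 (nasal place assimilation): /n/ precedes the labial consonant /p/, so it assimilates in place to [m]. /n/ precedes the labial consonant /f/, so it assimilates in place to [m]. /sadebunpiunfune/ → sadebumpiumfune.

sadebumpiumfune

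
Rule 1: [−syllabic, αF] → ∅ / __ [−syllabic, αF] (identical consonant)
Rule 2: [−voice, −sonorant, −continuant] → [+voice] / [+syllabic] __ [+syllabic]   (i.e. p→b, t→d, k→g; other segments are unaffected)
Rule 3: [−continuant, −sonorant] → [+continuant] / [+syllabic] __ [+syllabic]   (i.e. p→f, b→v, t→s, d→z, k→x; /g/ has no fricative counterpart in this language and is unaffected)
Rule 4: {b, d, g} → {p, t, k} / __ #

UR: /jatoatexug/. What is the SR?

Rule 1 (degemination): no segment meets the environment; /jatoatexug/ is unchanged.
Rule 2 (intervocalic voicing): /t/ is a voiceless stop between vowels /a/ and /o/, so it voices to [d]. /t/ is a voiceless stop between vowels /a/ and /e/, so it voices to [d]. /jatoatexug/ → jadoadexug.
Rule 3 (intervocalic spirantization): /d/ is a stop between vowels /a/ and /o/, so it spirantizes to the fricative [z]. /d/ is a stop between vowels /a/ and /e/, so it spirantizes to the fricative [z]. /jadoadexug/ → jazoazexug.
Rule 4 (final devoicing): /g/ is a voiced stop in word-final position, so it devoices to [k]. /jazoazexug/ → jazoazexuk.

jazoazexuk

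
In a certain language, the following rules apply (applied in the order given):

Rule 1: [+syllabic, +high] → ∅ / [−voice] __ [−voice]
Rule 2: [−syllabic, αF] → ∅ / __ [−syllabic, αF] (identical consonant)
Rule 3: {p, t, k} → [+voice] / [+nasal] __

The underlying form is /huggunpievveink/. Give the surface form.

hugunbieveing

Rule 1 (high vowel syncope): no segment meets the environment; /huggunpievveink/ is unchanged.
Rule 2 (degemination): /gg/ is a geminate; the first /g/ deletes. /vv/ is a geminate; the first /v/ deletes. /huggunpievveink/ → hugunpieveink.
Rule 3 (post-nasal voicing): /p/ is a voiceless stop immediately after the nasal /n/, so it voices to [b]. /k/ is a voiceless stop immediately after the nasal /n/, so it voices to [g]. /hugunpieveink/ → hugunbieveing.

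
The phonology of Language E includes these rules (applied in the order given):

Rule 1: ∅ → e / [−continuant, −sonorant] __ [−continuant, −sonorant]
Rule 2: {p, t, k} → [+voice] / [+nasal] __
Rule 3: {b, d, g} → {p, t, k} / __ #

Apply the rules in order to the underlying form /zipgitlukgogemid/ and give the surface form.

Rule 1 (stop-cluster e-epenthesis): /p/ and /g/ form a stop–stop cluster, so [e] is inserted between them. /k/ and /g/ form a stop–stop cluster, so [e] is inserted between them. /zipgitlukgogemid/ → zipegitlukegogemid.
Rule 2 (post-nasal voicing): no segment meets the environment; /zipegitlukegogemid/ is unchanged.
Rule 3 (final devoicing): /d/ is a voiced stop in word-final position, so it devoices to [t]. /zipegitlukegogemid/ → zipegitlukegogemit.

zipegitlukegogemit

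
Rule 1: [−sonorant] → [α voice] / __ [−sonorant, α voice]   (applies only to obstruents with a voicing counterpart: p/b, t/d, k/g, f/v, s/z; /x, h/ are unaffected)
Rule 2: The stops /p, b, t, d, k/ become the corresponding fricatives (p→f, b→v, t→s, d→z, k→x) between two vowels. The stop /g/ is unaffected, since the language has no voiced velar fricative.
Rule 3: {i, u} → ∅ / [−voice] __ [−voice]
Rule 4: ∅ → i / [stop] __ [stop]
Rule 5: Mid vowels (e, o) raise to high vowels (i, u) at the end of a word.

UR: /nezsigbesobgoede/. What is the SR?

Rule 1 (regressive voicing assimilation): /z/ precedes the voiceless obstruent /s/, so it devoices to [s] by assimilation. /nezsigbesobgoede/ → nessigbesobgoede.
Rule 2 (intervocalic spirantization): /d/ is a stop between vowels /e/ and /e/, so it spirantizes to the fricative [z]. /nessigbesobgoede/ → nessigbesobgoeze.
Rule 3 (high vowel syncope): no segment meets the environment; /nessigbesobgoeze/ is unchanged.
Rule 4 (stop-cluster i-epenthesis): /g/ and /b/ form a stop–stop cluster, so [i] is inserted between them. /b/ and /g/ form a stop–stop cluster, so [i] is inserted between them. /nessigbesobgoeze/ → nessigibesobigoeze.
Rule 5 (final vowel raising): /e/ is a mid vowel in word-final position, so it raises to [i]. /nessigibesobigoeze/ → nessigibesobigoezi.

nessigibesobigoezi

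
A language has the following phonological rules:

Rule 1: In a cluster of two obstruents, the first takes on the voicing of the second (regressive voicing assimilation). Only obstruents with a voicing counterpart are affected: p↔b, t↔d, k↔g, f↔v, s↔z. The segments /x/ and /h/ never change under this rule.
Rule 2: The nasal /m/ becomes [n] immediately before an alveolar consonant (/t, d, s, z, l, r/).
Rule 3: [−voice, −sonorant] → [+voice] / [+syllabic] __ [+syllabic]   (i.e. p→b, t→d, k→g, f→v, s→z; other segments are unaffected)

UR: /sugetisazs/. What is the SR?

sugedizass

Rule 1 (regressive voicing assimilation): /z/ precedes the voiceless obstruent /s/, so it devoices to [s] by assimilation. /sugetisazs/ → sugetisass.
Rule 2 (nasal place assimilation): no segment meets the environment; /sugetisass/ is unchanged.
Rule 3 (intervocalic voicing): /t/ is a voiceless obstruent between vowels /e/ and /i/, so it voices to [d]. /s/ is a voiceless obstruent between vowels /i/ and /a/, so it voices to [z]. /sugetisass/ → sugedizass.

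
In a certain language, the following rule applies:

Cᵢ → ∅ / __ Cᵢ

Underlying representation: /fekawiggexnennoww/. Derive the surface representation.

fekawigexnenow

/gg/ is a geminate; the first /g/ deletes.
/nn/ is a geminate; the first /n/ deletes.
/ww/ is a geminate; the first /w/ deletes.
Surface form: [fekawigexnenow].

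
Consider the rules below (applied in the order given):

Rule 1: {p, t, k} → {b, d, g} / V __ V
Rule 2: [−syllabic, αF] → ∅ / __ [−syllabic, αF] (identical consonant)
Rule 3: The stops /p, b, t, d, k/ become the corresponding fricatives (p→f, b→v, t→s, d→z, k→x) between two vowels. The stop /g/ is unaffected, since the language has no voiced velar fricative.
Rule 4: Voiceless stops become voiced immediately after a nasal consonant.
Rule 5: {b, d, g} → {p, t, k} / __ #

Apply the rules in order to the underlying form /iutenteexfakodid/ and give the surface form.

Rule 1 (intervocalic voicing): /t/ is a voiceless stop between vowels /u/ and /e/, so it voices to [d]. /k/ is a voiceless stop between vowels /a/ and /o/, so it voices to [g]. /iutenteexfakodid/ → iudenteexfagodid.
Rule 2 (degemination): no segment meets the environment; /iudenteexfagodid/ is unchanged.
Rule 3 (intervocalic spirantization): /d/ is a stop between vowels /u/ and /e/, so it spirantizes to the fricative [z]. /d/ is a stop between vowels /o/ and /i/, so it spirantizes to the fricative [z]. /iudenteexfagodid/ → iuzenteexfagozid.
Rule 4 (post-nasal voicing): /t/ is a voiceless stop immediately after the nasal /n/, so it voices to [d]. /iuzenteexfagozid/ → iuzendeexfagozid.
Rule 5 (final devoicing): /d/ is a voiced stop in word-final position, so it devoices to [t]. /iuzendeexfagozid/ → iuzendeexfagozit.

iuzendeexfagozit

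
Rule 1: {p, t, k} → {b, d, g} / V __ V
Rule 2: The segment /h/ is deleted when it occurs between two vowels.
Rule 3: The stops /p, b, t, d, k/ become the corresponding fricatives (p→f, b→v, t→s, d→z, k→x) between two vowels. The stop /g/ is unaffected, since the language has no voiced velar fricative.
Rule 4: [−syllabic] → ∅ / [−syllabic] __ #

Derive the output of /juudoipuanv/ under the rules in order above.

juuzoivuan

Rule 1 (intervocalic voicing): /p/ is a voiceless stop between vowels /i/ and /u/, so it voices to [b]. /juudoipuanv/ → juudoibuanv.
Rule 2 (intervocalic h-deletion): no segment meets the environment; /juudoibuanv/ is unchanged.
Rule 3 (intervocalic spirantization): /d/ is a stop between vowels /u/ and /o/, so it spirantizes to the fricative [z]. /b/ is a stop between vowels /i/ and /u/, so it spirantizes to the fricative [v]. /juudoibuanv/ → juuzoivuanv.
Rule 4 (final cluster simplification): /v/ is the second consonant of a word-final cluster /nv/, so it deletes. /juuzoivuanv/ → juuzoivuan.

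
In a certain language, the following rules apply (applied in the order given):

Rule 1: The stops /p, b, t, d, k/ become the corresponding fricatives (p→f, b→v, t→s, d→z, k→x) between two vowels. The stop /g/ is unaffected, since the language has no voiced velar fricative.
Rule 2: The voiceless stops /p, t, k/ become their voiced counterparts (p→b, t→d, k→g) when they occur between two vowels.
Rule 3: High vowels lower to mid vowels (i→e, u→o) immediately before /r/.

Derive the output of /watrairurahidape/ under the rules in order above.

Rule 1 (intervocalic spirantization): /d/ is a stop between vowels /i/ and /a/, so it spirantizes to the fricative [z]. /p/ is a stop between vowels /a/ and /e/, so it spirantizes to the fricative [f]. /watrairurahidape/ → watrairurahizafe.
Rule 2 (intervocalic voicing): no segment meets the environment; /watrairurahizafe/ is unchanged.
Rule 3 (pre-rhotic lowering): /i/ is a high vowel immediately before /r/, so it lowers to [e]. /u/ is a high vowel immediately before /r/, so it lowers to [o]. /watrairurahizafe/ → watraerorahizafe.

watraerorahizafe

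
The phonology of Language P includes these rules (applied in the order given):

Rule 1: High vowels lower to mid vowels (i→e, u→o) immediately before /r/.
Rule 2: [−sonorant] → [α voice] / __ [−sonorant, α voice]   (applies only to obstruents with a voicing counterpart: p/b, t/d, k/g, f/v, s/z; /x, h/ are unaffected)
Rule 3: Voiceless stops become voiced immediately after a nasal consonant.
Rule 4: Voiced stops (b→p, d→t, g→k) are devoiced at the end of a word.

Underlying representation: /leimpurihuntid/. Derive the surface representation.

leimborihundit

Rule 1 (pre-rhotic lowering): /u/ is a high vowel immediately before /r/, so it lowers to [o]. /leimpurihuntid/ → leimporihuntid.
Rule 2 (regressive voicing assimilation): no segment meets the environment; /leimporihuntid/ is unchanged.
Rule 3 (post-nasal voicing): /p/ is a voiceless stop immediately after the nasal /m/, so it voices to [b]. /t/ is a voiceless stop immediately after the nasal /n/, so it voices to [d]. /leimporihuntid/ → leimborihundid.
Rule 4 (final devoicing): /d/ is a voiced stop in word-final position, so it devoices to [t]. /leimborihundid/ → leimborihundit.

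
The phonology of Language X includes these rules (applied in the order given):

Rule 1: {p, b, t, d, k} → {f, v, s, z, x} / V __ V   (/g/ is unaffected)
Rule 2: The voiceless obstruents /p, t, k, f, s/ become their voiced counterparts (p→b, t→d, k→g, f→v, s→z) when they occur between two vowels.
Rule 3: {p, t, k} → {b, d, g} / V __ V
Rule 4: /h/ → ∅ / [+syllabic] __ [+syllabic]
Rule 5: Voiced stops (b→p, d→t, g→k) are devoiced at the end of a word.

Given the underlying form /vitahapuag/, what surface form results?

vizaavuak

Rule 1 (intervocalic spirantization): /t/ is a stop between vowels /i/ and /a/, so it spirantizes to the fricative [s]. /p/ is a stop between vowels /a/ and /u/, so it spirantizes to the fricative [f]. /vitahapuag/ → visahafuag.
Rule 2 (intervocalic voicing): /s/ is a voiceless obstruent between vowels /i/ and /a/, so it voices to [z]. /f/ is a voiceless obstruent between vowels /a/ and /u/, so it voices to [v]. /visahafuag/ → vizahavuag.
Rule 3 (intervocalic voicing): no segment meets the environment; /vizahavuag/ is unchanged.
Rule 4 (intervocalic h-deletion): /h/ occurs between vowels /a/ and /a/, so it deletes. /vizahavuag/ → vizaavuag.
Rule 5 (final devoicing): /g/ is a voiced stop in word-final position, so it devoices to [k]. /vizaavuag/ → vizaavuak.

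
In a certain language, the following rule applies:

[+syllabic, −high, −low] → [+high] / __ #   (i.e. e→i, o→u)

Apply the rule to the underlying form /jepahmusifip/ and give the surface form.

jepahmusifip

No segment of /jepahmusifip/ meets the structural description of the rule, so the form surfaces unchanged.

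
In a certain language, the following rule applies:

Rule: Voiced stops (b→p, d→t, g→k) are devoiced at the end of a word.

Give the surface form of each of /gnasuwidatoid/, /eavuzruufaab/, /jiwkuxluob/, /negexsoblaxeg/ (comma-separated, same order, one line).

gnasuwidatoit, eavuzruufaap, jiwkuxluop, negexsoblaxek

/gnasuwidatoid/: /d/ is a voiced stop in word-final position, so it devoices to [t]. → [gnasuwidatoit].
/eavuzruufaab/: /b/ is a voiced stop in word-final position, so it devoices to [p]. → [eavuzruufaap].
/jiwkuxluob/: /b/ is a voiced stop in word-final position, so it devoices to [p]. → [jiwkuxluop].
/negexsoblaxeg/: /g/ is a voiced stop in word-final position, so it devoices to [k]. → [negexsoblaxek].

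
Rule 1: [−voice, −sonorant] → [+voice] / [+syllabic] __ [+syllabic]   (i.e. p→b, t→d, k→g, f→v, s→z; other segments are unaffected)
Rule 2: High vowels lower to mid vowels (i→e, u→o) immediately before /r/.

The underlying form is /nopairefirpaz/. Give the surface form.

Rule 1 (intervocalic voicing): /p/ is a voiceless obstruent between vowels /o/ and /a/, so it voices to [b]. /f/ is a voiceless obstruent between vowels /e/ and /i/, so it voices to [v]. /nopairefirpaz/ → nobairevirpaz.
Rule 2 (pre-rhotic lowering): /i/ is a high vowel immediately before /r/, so it lowers to [e]. /i/ is a high vowel immediately before /r/, so it lowers to [e]. /nobairevirpaz/ → nobaereverpaz.

nobaereverpaz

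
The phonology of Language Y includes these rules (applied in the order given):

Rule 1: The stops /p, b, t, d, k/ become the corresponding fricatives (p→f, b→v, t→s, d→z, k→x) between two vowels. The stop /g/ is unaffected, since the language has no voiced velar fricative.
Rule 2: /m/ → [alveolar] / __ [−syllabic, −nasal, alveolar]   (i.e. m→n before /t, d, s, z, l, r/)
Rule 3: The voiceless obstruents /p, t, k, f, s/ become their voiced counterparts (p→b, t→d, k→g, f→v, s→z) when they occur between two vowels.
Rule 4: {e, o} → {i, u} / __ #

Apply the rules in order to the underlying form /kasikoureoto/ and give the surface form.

Rule 1 (intervocalic spirantization): /k/ is a stop between vowels /i/ and /o/, so it spirantizes to the fricative [x]. /t/ is a stop between vowels /o/ and /o/, so it spirantizes to the fricative [s]. /kasikoureoto/ → kasixoureoso.
Rule 2 (nasal place assimilation): no segment meets the environment; /kasixoureoso/ is unchanged.
Rule 3 (intervocalic voicing): /s/ is a voiceless obstruent between vowels /a/ and /i/, so it voices to [z]. /s/ is a voiceless obstruent between vowels /o/ and /o/, so it voices to [z]. /kasixoureoso/ → kazixoureozo.
Rule 4 (final vowel raising): /o/ is a mid vowel in word-final position, so it raises to [u]. /kazixoureozo/ → kazixoureozu.

kazixoureozu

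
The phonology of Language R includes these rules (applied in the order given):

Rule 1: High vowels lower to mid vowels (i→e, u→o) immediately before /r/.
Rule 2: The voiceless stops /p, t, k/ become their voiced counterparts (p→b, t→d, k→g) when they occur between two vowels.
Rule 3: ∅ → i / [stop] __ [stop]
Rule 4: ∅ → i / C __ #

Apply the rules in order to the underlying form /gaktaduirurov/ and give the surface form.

gakitaduerorovi

Rule 1 (pre-rhotic lowering): /i/ is a high vowel immediately before /r/, so it lowers to [e]. /u/ is a high vowel immediately before /r/, so it lowers to [o]. /gaktaduirurov/ → gaktaduerorov.
Rule 2 (intervocalic voicing): no segment meets the environment; /gaktaduerorov/ is unchanged.
Rule 3 (stop-cluster i-epenthesis): /k/ and /t/ form a stop–stop cluster, so [i] is inserted between them. /gaktaduerorov/ → gakitaduerorov.
Rule 4 (final i-epenthesis): the form ends in the consonant /v/, so [i] is inserted word-finally. /gakitaduerorov/ → gakitaduerorovi.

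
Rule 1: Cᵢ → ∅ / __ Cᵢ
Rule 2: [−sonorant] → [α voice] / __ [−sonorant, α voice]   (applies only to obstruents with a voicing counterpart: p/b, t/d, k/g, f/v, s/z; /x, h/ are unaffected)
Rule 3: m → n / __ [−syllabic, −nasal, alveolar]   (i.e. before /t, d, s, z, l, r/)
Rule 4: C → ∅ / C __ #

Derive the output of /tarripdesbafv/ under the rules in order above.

Rule 1 (degemination): /rr/ is a geminate; the first /r/ deletes. /tarripdesbafv/ → taripdesbafv.
Rule 2 (regressive voicing assimilation): /p/ precedes the voiced obstruent /d/, so it voices to [b] by assimilation. /s/ precedes the voiced obstruent /b/, so it voices to [z] by assimilation. /f/ precedes the voiced obstruent /v/, so it voices to [v] by assimilation. /taripdesbafv/ → taribdezbavv.
Rule 3 (nasal place assimilation): no segment meets the environment; /taribdezbavv/ is unchanged.
Rule 4 (final cluster simplification): /v/ is the second consonant of a word-final cluster /vv/, so it deletes. /taribdezbavv/ → taribdezbav.

taribdezbav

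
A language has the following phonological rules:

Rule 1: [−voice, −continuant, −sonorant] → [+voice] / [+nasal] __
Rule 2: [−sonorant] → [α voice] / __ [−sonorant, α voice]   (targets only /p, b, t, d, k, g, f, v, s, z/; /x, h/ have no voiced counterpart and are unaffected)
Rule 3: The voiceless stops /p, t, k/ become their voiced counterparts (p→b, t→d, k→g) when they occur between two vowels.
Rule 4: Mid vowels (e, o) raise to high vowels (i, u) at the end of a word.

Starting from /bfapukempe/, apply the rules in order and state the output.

Rule 1 (post-nasal voicing): /p/ is a voiceless stop immediately after the nasal /m/, so it voices to [b]. /bfapukempe/ → bfapukembe.
Rule 2 (regressive voicing assimilation): /b/ precedes the voiceless obstruent /f/, so it devoices to [p] by assimilation. /bfapukembe/ → pfapukembe.
Rule 3 (intervocalic voicing): /p/ is a voiceless stop between vowels /a/ and /u/, so it voices to [b]. /k/ is a voiceless stop between vowels /u/ and /e/, so it voices to [g]. /pfapukembe/ → pfabugembe.
Rule 4 (final vowel raising): /e/ is a mid vowel in word-final position, so it raises to [i]. /pfabugembe/ → pfabugembi.

pfabugembi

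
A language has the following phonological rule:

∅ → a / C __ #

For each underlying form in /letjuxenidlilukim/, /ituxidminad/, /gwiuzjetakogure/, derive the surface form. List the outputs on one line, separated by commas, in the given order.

letjuxenidlilukima, ituxidminada, gwiuzjetakogure

/letjuxenidlilukim/: the form ends in the consonant /m/, so [a] is inserted word-finally. → [letjuxenidlilukima].
/ituxidminad/: the form ends in the consonant /d/, so [a] is inserted word-finally. → [ituxidminada].
/gwiuzjetakogure/: the rule's environment is not met; surfaces unchanged as [gwiuzjetakogure].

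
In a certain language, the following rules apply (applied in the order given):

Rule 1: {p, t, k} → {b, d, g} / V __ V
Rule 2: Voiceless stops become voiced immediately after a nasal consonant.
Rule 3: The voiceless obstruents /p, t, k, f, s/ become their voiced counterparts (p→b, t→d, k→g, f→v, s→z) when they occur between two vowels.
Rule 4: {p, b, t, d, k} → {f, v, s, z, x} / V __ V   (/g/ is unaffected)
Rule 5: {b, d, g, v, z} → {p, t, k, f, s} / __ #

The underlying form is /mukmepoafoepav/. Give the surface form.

mukmevoavoevaf

Rule 1 (intervocalic voicing): /p/ is a voiceless stop between vowels /e/ and /o/, so it voices to [b]. /p/ is a voiceless stop between vowels /e/ and /a/, so it voices to [b]. /mukmepoafoepav/ → mukmeboafoebav.
Rule 2 (post-nasal voicing): no segment meets the environment; /mukmeboafoebav/ is unchanged.
Rule 3 (intervocalic voicing): /f/ is a voiceless obstruent between vowels /a/ and /o/, so it voices to [v]. /mukmeboafoebav/ → mukmeboavoebav.
Rule 4 (intervocalic spirantization): /b/ is a stop between vowels /e/ and /o/, so it spirantizes to the fricative [v]. /b/ is a stop between vowels /e/ and /a/, so it spirantizes to the fricative [v]. /mukmeboavoebav/ → mukmevoavoevav.
Rule 5 (final devoicing): /v/ is a voiced obstruent in word-final position, so it devoices to [f]. /mukmevoavoevav/ → mukmevoavoevaf.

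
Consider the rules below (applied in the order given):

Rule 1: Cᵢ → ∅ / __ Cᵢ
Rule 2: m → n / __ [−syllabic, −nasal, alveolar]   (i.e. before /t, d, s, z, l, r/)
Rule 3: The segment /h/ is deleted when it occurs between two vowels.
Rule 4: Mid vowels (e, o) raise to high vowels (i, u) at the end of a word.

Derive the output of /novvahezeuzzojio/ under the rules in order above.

Rule 1 (degemination): /vv/ is a geminate; the first /v/ deletes. /zz/ is a geminate; the first /z/ deletes. /novvahezeuzzojio/ → novahezeuzojio.
Rule 2 (nasal place assimilation): no segment meets the environment; /novahezeuzojio/ is unchanged.
Rule 3 (intervocalic h-deletion): /h/ occurs between vowels /a/ and /e/, so it deletes. /novahezeuzojio/ → novaezeuzojio.
Rule 4 (final vowel raising): /o/ is a mid vowel in word-final position, so it raises to [u]. /novaezeuzojio/ → novaezeuzojiu.

novaezeuzojiu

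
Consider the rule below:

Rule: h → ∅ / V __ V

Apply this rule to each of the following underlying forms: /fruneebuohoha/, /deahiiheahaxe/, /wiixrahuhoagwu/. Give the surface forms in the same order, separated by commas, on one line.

fruneebuooa, deaiieaaxe, wiixrauoagwu

/fruneebuohoha/: /h/ occurs between vowels /o/ and /o/, so it deletes. /h/ occurs between vowels /o/ and /a/, so it deletes. → [fruneebuooa].
/deahiiheahaxe/: /h/ occurs between vowels /a/ and /i/, so it deletes. /h/ occurs between vowels /i/ and /e/, so it deletes. /h/ occurs between vowels /a/ and /a/, so it deletes. → [deaiieaaxe].
/wiixrahuhoagwu/: /h/ occurs between vowels /a/ and /u/, so it deletes. /h/ occurs between vowels /u/ and /o/, so it deletes. → [wiixrauoagwu].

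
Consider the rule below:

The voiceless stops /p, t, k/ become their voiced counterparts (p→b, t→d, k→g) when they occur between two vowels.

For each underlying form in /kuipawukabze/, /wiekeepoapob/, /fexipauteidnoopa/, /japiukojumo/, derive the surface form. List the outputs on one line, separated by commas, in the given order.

/kuipawukabze/: /p/ is a voiceless stop between vowels /i/ and /a/, so it voices to [b]. /k/ is a voiceless stop between vowels /u/ and /a/, so it voices to [g]. → [kuibawugabze].
/wiekeepoapob/: /k/ is a voiceless stop between vowels /e/ and /e/, so it voices to [g]. /p/ is a voiceless stop between vowels /e/ and /o/, so it voices to [b]. /p/ is a voiceless stop between vowels /a/ and /o/, so it voices to [b]. → [wiegeeboabob].
/fexipauteidnoopa/: /p/ is a voiceless stop between vowels /i/ and /a/, so it voices to [b]. /t/ is a voiceless stop between vowels /u/ and /e/, so it voices to [d]. /p/ is a voiceless stop between vowels /o/ and /a/, so it voices to [b]. → [fexibaudeidnooba].
/japiukojumo/: /p/ is a voiceless stop between vowels /a/ and /i/, so it voices to [b]. /k/ is a voiceless stop between vowels /u/ and /o/, so it voices to [g]. → [jabiugojumo].

kuibawugabze, wiegeeboabob, fexibaudeidnooba, jabiugojumo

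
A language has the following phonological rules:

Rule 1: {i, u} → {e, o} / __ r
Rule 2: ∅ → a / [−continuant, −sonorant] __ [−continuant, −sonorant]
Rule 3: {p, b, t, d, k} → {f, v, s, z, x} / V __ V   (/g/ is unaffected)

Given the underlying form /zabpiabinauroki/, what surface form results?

zavafiavinaoroxi

Rule 1 (pre-rhotic lowering): /u/ is a high vowel immediately before /r/, so it lowers to [o]. /zabpiabinauroki/ → zabpiabinaoroki.
Rule 2 (stop-cluster a-epenthesis): /b/ and /p/ form a stop–stop cluster, so [a] is inserted between them. /zabpiabinaoroki/ → zabapiabinaoroki.
Rule 3 (intervocalic spirantization): /b/ is a stop between vowels /a/ and /a/, so it spirantizes to the fricative [v]. /p/ is a stop between vowels /a/ and /i/, so it spirantizes to the fricative [f]. /b/ is a stop between vowels /a/ and /i/, so it spirantizes to the fricative [v]. /k/ is a stop between vowels /o/ and /i/, so it spirantizes to the fricative [x]. /zabapiabinaoroki/ → zavafiavinaoroxi.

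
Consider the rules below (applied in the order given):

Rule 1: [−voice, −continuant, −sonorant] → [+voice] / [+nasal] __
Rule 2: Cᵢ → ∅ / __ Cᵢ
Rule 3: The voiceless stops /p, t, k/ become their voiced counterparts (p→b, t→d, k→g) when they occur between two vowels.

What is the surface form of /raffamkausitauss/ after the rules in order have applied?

rafamgausidaus

Rule 1 (post-nasal voicing): /k/ is a voiceless stop immediately after the nasal /m/, so it voices to [g]. /raffamkausitauss/ → raffamgausitauss.
Rule 2 (degemination): /ff/ is a geminate; the first /f/ deletes. /ss/ is a geminate; the first /s/ deletes. /raffamgausitauss/ → rafamgausitaus.
Rule 3 (intervocalic voicing): /t/ is a voiceless stop between vowels /i/ and /a/, so it voices to [d]. /rafamgausitaus/ → rafamgausidaus.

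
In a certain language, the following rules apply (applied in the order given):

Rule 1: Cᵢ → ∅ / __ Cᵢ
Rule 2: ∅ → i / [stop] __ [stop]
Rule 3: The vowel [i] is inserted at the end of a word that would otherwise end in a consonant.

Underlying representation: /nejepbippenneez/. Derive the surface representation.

Rule 1 (degemination): /pp/ is a geminate; the first /p/ deletes. /nn/ is a geminate; the first /n/ deletes. /nejepbippenneez/ → nejepbipeneez.
Rule 2 (stop-cluster i-epenthesis): /p/ and /b/ form a stop–stop cluster, so [i] is inserted between them. /nejepbipeneez/ → nejepibipeneez.
Rule 3 (final i-epenthesis): the form ends in the consonant /z/, so [i] is inserted word-finally. /nejepibipeneez/ → nejepibipeneezi.

nejepibipeneezi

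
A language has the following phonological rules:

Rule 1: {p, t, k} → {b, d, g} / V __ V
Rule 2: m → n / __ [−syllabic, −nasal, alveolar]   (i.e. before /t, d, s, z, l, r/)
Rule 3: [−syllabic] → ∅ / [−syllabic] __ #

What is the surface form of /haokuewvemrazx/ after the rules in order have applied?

Rule 1 (intervocalic voicing): /k/ is a voiceless stop between vowels /o/ and /u/, so it voices to [g]. /haokuewvemrazx/ → haoguewvemrazx.
Rule 2 (nasal place assimilation): /m/ precedes the alveolar consonant /r/, so it assimilates in place to [n]. /haoguewvemrazx/ → haoguewvenrazx.
Rule 3 (final cluster simplification): /x/ is the second consonant of a word-final cluster /zx/, so it deletes. /haoguewvenrazx/ → haoguewvenraz.

haoguewvenraz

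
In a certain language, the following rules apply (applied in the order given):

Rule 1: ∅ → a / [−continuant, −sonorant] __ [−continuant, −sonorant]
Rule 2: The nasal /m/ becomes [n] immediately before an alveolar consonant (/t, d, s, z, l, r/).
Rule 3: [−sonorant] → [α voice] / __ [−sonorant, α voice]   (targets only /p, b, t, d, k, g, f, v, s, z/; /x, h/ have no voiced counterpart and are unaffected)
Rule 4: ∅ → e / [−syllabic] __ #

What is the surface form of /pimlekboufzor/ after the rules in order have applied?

Rule 1 (stop-cluster a-epenthesis): /k/ and /b/ form a stop–stop cluster, so [a] is inserted between them. /pimlekboufzor/ → pimlekaboufzor.
Rule 2 (nasal place assimilation): /m/ precedes the alveolar consonant /l/, so it assimilates in place to [n]. /pimlekaboufzor/ → pinlekaboufzor.
Rule 3 (regressive voicing assimilation): /f/ precedes the voiced obstruent /z/, so it voices to [v] by assimilation. /pinlekaboufzor/ → pinlekabouvzor.
Rule 4 (final e-epenthesis): the form ends in the consonant /r/, so [e] is inserted word-finally. /pinlekabouvzor/ → pinlekabouvzore.

pinlekabouvzore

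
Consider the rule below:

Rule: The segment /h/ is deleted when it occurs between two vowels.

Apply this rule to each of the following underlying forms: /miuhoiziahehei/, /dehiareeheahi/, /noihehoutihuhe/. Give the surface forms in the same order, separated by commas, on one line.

/miuhoiziahehei/: /h/ occurs between vowels /u/ and /o/, so it deletes. /h/ occurs between vowels /a/ and /e/, so it deletes. /h/ occurs between vowels /e/ and /e/, so it deletes. → [miuoiziaeei].
/dehiareeheahi/: /h/ occurs between vowels /e/ and /i/, so it deletes. /h/ occurs between vowels /e/ and /e/, so it deletes. /h/ occurs between vowels /a/ and /i/, so it deletes. → [deiareeeai].
/noihehoutihuhe/: /h/ occurs between vowels /i/ and /e/, so it deletes. /h/ occurs between vowels /e/ and /o/, so it deletes. /h/ occurs between vowels /i/ and /u/, so it deletes. /h/ occurs between vowels /u/ and /e/, so it deletes. → [noieoutiue].

miuoiziaeei, deiareeeai, noieoutiue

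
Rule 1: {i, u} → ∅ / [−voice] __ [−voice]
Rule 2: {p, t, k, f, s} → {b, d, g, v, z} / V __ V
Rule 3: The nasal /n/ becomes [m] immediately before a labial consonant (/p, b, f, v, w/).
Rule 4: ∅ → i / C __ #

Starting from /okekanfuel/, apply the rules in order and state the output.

ogegamfueli

Rule 1 (high vowel syncope): no segment meets the environment; /okekanfuel/ is unchanged.
Rule 2 (intervocalic voicing): /k/ is a voiceless obstruent between vowels /o/ and /e/, so it voices to [g]. /k/ is a voiceless obstruent between vowels /e/ and /a/, so it voices to [g]. /okekanfuel/ → ogeganfuel.
Rule 3 (nasal place assimilation): /n/ precedes the labial consonant /f/, so it assimilates in place to [m]. /ogeganfuel/ → ogegamfuel.
Rule 4 (final i-epenthesis): the form ends in the consonant /l/, so [i] is inserted word-finally. /ogegamfuel/ → ogegamfueli.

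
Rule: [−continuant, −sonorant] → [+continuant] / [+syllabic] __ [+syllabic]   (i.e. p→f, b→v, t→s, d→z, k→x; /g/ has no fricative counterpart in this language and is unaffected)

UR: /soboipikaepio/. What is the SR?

/b/ is a stop between vowels /o/ and /o/, so it spirantizes to the fricative [v].
/p/ is a stop between vowels /i/ and /i/, so it spirantizes to the fricative [f].
/k/ is a stop between vowels /i/ and /a/, so it spirantizes to the fricative [x].
/p/ is a stop between vowels /e/ and /i/, so it spirantizes to the fricative [f].
Surface form: [sovoifixaefio].

sovoifixaefio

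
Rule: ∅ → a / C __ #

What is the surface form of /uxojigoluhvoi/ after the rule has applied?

No segment of /uxojigoluhvoi/ meets the structural description of the rule, so the form surfaces unchanged.

uxojigoluhvoi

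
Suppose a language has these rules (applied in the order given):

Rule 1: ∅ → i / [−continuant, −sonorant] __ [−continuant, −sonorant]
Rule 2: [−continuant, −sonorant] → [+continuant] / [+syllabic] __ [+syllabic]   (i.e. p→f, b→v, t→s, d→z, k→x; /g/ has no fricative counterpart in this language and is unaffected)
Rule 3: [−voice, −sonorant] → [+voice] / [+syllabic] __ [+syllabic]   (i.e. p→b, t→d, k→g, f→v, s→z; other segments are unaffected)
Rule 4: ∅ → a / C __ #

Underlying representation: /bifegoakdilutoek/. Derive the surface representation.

bivegoaxiziluzoeka

Rule 1 (stop-cluster i-epenthesis): /k/ and /d/ form a stop–stop cluster, so [i] is inserted between them. /bifegoakdilutoek/ → bifegoakidilutoek.
Rule 2 (intervocalic spirantization): /k/ is a stop between vowels /a/ and /i/, so it spirantizes to the fricative [x]. /d/ is a stop between vowels /i/ and /i/, so it spirantizes to the fricative [z]. /t/ is a stop between vowels /u/ and /o/, so it spirantizes to the fricative [s]. /bifegoakidilutoek/ → bifegoaxizilusoek.
Rule 3 (intervocalic voicing): /f/ is a voiceless obstruent between vowels /i/ and /e/, so it voices to [v]. /s/ is a voiceless obstruent between vowels /u/ and /o/, so it voices to [z]. /bifegoaxizilusoek/ → bivegoaxiziluzoek.
Rule 4 (final a-epenthesis): the form ends in the consonant /k/, so [a] is inserted word-finally. /bivegoaxiziluzoek/ → bivegoaxiziluzoeka.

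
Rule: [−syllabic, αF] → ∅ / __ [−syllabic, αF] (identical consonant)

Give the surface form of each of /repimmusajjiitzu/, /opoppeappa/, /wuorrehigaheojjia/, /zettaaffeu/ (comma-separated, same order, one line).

/repimmusajjiitzu/: /mm/ is a geminate; the first /m/ deletes. /jj/ is a geminate; the first /j/ deletes. → [repimusajiitzu].
/opoppeappa/: /pp/ is a geminate; the first /p/ deletes. /pp/ is a geminate; the first /p/ deletes. → [opopeapa].
/wuorrehigaheojjia/: /rr/ is a geminate; the first /r/ deletes. /jj/ is a geminate; the first /j/ deletes. → [wuorehigaheojia].
/zettaaffeu/: /tt/ is a geminate; the first /t/ deletes. /ff/ is a geminate; the first /f/ deletes. → [zetaafeu].

repimusajiitzu, opopeapa, wuorehigaheojia, zetaafeu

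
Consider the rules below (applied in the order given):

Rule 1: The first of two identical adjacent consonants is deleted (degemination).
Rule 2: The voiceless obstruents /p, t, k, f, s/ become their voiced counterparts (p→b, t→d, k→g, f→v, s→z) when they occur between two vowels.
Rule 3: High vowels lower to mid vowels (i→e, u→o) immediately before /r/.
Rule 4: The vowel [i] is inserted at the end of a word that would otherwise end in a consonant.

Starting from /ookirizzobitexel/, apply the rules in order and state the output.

Rule 1 (degemination): /zz/ is a geminate; the first /z/ deletes. /ookirizzobitexel/ → ookirizobitexel.
Rule 2 (intervocalic voicing): /k/ is a voiceless obstruent between vowels /o/ and /i/, so it voices to [g]. /t/ is a voiceless obstruent between vowels /i/ and /e/, so it voices to [d]. /ookirizobitexel/ → oogirizobidexel.
Rule 3 (pre-rhotic lowering): /i/ is a high vowel immediately before /r/, so it lowers to [e]. /oogirizobidexel/ → oogerizobidexel.
Rule 4 (final i-epenthesis): the form ends in the consonant /l/, so [i] is inserted word-finally. /oogerizobidexel/ → oogerizobidexeli.

oogerizobidexeli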